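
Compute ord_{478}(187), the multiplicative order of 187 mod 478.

17

Since 187 ∈ (Z/478Z)^×, its order divides φ(478) = φ(2)·φ(239) = 1·238 = 238 = 2 · 7 · 17.
Divisors of 238: 1, 2, 7, 14, 17, 34, 119, 238.
Check 187^d mod 478 for each divisor in increasing order:
187^1 ≡ 187 (mod 478)
187^2 ≡ 75 (mod 478)
187^7 ≡ 71 (mod 478)
187^14 ≡ 261 (mod 478)
187^17 ≡ 1 (mod 478) ✓
So ord_478(187) = 17.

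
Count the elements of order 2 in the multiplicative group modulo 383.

φ(383) = 383 − 1 = 382 = 2 · 191.
In a cyclic group of order 382, there are φ(d) elements of order d for each divisor d of 382, and zero for non-divisors.
2 | 382, and φ(2) = 2 − 1 = 1.

1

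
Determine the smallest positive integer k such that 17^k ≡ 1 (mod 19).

The order of 17 must divide φ(19) = 19 − 1 = 18 = 2 · 3^2.
Divisors of 18: 1, 2, 3, 6, 9, 18.
Evaluate successive powers at the divisors of 18:
17^1 ≡ 17 (mod 19)
17^2 ≡ 4 (mod 19)
17^3 ≡ 11 (mod 19)
17^6 ≡ 7 (mod 19)
17^9 ≡ 1 (mod 19) ✓
The smallest such exponent is 9, so the order of 17 is 9.

9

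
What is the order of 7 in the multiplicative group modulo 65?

12

By Lagrange's theorem, ord_65(7) divides φ(65) = φ(5·13) = (5−1)·(13−1) = 4·12 = 48 = 2^4 · 3.
Divisors of 48: 1, 2, 3, 4, 6, 8, 12, 16, 24, 48.
Check 7^d mod 65 for each divisor in increasing order:
7^1 ≡ 7
7^2 ≡ 49
7^3 ≡ 18
7^4 ≡ 61
7^6 ≡ 64
7^8 ≡ 16
7^12 ≡ 1
Therefore the multiplicative order of 7 modulo 65 is 12.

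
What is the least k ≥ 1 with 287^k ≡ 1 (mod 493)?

56

By Lagrange's theorem, ord_493(287) divides φ(493) = φ(17·29) = (17−1)·(29−1) = 16·28 = 448 = 2^6 · 7.
Divisors of 448: 1, 2, 4, 7, 8, 14, 16, 28, 32, 56, 64, 112, 224, 448.
Compute 287^d (mod 493) for the divisors d until we hit 1:
287^1 ≡ 287 (mod 493)
287^2 ≡ 38 (mod 493)
287^4 ≡ 458 (mod 493)
287^7 ≡ 365 (mod 493)
287^8 ≡ 239 (mod 493)
287^14 ≡ 115 (mod 493)
287^16 ≡ 426 (mod 493)
287^28 ≡ 407 (mod 493)
287^32 ≡ 52 (mod 493)
287^56 ≡ 1 (mod 493) ✓
Hence ord(287) = 56.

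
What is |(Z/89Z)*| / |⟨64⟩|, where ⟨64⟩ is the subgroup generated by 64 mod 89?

Since 64 ∈ (Z/89Z)^×, its order divides φ(89) = 89 − 1 = 88 = 2^3 · 11.
Divisors of 88: 1, 2, 4, 8, 11, 22, 44, 88.
Test each divisor d:
64^1 ≡ 64 (mod 89)
64^2 ≡ 2 (mod 89)
64^4 ≡ 4 (mod 89)
64^8 ≡ 16 (mod 89)
64^11 ≡ 1 (mod 89) ✓
The order of 64 is 11, so the subgroup it generates has 11 elements.
The index is φ(89) / ord(64) = 88 / 11 = 8.

8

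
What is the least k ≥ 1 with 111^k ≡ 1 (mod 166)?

41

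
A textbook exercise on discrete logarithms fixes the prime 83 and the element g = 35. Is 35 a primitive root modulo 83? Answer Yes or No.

Yes

φ(83) = 83 − 1 = 82 = 2 · 41.
An element g generates (Z/83Z)^× iff g^(82/q) ≢ 1 (mod 83) for each prime q ∈ {2, 41}.
35^41 ≡ 82 (mod 83)  [q = 2: ≢ 1 ✓]
35^2 ≡ 63 (mod 83)  [q = 41: ≢ 1 ✓]
All checks pass, so 35 has order 82 and is a primitive root modulo 83.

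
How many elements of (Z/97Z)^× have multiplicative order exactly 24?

8

φ(97) = 97 − 1 = 96 = 2^5 · 3.
In a cyclic group of order 96, there are φ(d) elements of order d for each divisor d of 96, and zero for non-divisors.
24 = 2^3 · 3 divides 96, and φ(24) = 8.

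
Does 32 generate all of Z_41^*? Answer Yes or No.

No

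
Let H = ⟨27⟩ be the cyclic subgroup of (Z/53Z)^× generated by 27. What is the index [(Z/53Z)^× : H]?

ord(27) | φ(53) = 53 − 1 = 52 = 2^2 · 13.
Divisors of 52: 1, 2, 4, 13, 26, 52.
Test each divisor d:
27^1 ≡ 27 (mod 53)
27^2 ≡ 40 (mod 53)
27^4 ≡ 10 (mod 53)
27^13 ≡ 23 (mod 53)
27^26 ≡ 52 (mod 53)
27^52 ≡ 1 (mod 53) ✓
The order of 27 is 52, so the subgroup it generates has 52 elements.
[(Z/53Z)^× : ⟨27⟩] = 52/52 = 1.

1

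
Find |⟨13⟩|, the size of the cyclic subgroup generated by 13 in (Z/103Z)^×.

17

Since 13 ∈ (Z/103Z)^×, its order divides φ(103) = 103 − 1 = 102 = 2 · 3 · 17.
Divisors of 102: 1, 2, 3, 6, 17, 34, 51, 102.
Test each divisor d:
13^1 ≡ 13
13^2 ≡ 66
13^3 ≡ 34
13^6 ≡ 23
13^17 ≡ 1
So ord_103(13) = 17.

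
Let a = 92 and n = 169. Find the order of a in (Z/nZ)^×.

13

By Lagrange's theorem, ord_169(92) divides φ(169) = φ(13^2) = 13·(13−1) = 156 = 2^2 · 3 · 13.
Divisors of 156: 1, 2, 3, 4, 6, 12, 13, 26, 39, 52, 78, 156.
Test each divisor d:
92^1 ≡ 92 (mod 169)
92^2 ≡ 14 (mod 169)
92^3 ≡ 105 (mod 169)
92^4 ≡ 27 (mod 169)
92^6 ≡ 40 (mod 169)
92^12 ≡ 79 (mod 169)
92^13 ≡ 1 (mod 169) ✓
The smallest such exponent is 13, so the order of 92 is 13.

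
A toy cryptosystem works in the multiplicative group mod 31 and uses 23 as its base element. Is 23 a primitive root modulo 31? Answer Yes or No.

No

φ(31) = 31 − 1 = 30 = 2 · 3 · 5.
23 is a primitive root mod 31 iff 23^(φ(31)/q) ≢ 1 for every prime q | φ(31), i.e. q ∈ {2, 3, 5}.
23^15 ≡ 30 (mod 31)  [q = 2: ≢ 1 ✓]
23^10 ≡ 1 (mod 31)  [q = 3: ≡ 1 ✗]
23^6 ≡ 8 (mod 31)  [q = 5: ≢ 1 ✓]
23^10 ≡ 1 shows ord(23) | 10, strictly less than φ(31); not a primitive root.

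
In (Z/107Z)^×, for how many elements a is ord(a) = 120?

0

φ(107) = 107 − 1 = 106 = 2 · 53.
In a cyclic group of order 106, there are φ(d) elements of order d for each divisor d of 106, and zero for non-divisors.
120 does not divide 106, so no element of (Z/107Z)^× has order 120.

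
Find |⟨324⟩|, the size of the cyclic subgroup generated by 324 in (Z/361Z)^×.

19

Since 324 ∈ (Z/361Z)^×, its order divides φ(361) = φ(19^2) = 19·(19−1) = 342 = 2 · 3^2 · 19.
Divisors of 342: 1, 2, 3, 6, 9, 18, 19, 38, 57, 114, 171, 342.
Evaluate successive powers at the divisors of 342:
324^1 ≡ 324
324^2 ≡ 286
324^3 ≡ 248
324^6 ≡ 134
324^9 ≡ 20
324^18 ≡ 39
324^19 ≡ 1
Therefore the multiplicative order of 324 modulo 361 is 19.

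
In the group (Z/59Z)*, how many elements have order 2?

1

φ(59) = 59 − 1 = 58 = 2 · 29.
(Z/59Z)^× is cyclic (|G| = 58); a cyclic group of order m has exactly φ(d) elements of each order d | m, and none otherwise.
2 | 58, and φ(2) = 2 − 1 = 1.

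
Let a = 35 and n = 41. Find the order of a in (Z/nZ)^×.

ord(35) | φ(41) = 41 − 1 = 40 = 2^3 · 5.
Divisors of 40: 1, 2, 4, 5, 8, 10, 20, 40.
Check 35^d mod 41 for each divisor in increasing order:
35^1 ≡ 35 (mod 41)
35^2 ≡ 36 (mod 41)
35^4 ≡ 25 (mod 41)
35^5 ≡ 14 (mod 41)
35^8 ≡ 10 (mod 41)
35^10 ≡ 32 (mod 41)
35^20 ≡ 40 (mod 41)
35^40 ≡ 1 (mod 41) ✓
The smallest such exponent is 40, so the order of 35 is 40.

40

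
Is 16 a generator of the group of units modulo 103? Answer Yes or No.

φ(103) = 103 − 1 = 102 = 2 · 3 · 17.
An element g generates (Z/103Z)^× iff g^(102/q) ≢ 1 (mod 103) for each prime q ∈ {2, 3, 17}.
16^51 ≡ 1 (mod 103)  [q = 2: ≡ 1 ✗]
16^34 ≡ 46 (mod 103)  [q = 3: ≢ 1 ✓]
16^6 ≡ 61 (mod 103)  [q = 17: ≢ 1 ✓]
16^51 ≡ 1 shows ord(16) | 51, strictly less than φ(103); not a primitive root.

No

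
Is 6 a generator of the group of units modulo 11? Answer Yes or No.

φ(11) = 11 − 1 = 10 = 2 · 5.
It suffices to check that the order of 6 is not a proper divisor of 10: compute 6^(10/q) for q ∈ {2, 5}.
6^5 ≡ 10 (mod 11)  [q = 2: ≢ 1 ✓]
6^2 ≡ 3 (mod 11)  [q = 5: ≢ 1 ✓]
All checks pass, so 6 has order 10 and is a primitive root modulo 11.

Yes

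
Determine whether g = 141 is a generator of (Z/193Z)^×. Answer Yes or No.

φ(193) = 193 − 1 = 192 = 2^6 · 3.
Test 141^(192/q) mod 193 for each prime factor q of 192:
141^96 ≡ 192 (mod 193)  [q = 2: ≢ 1 ✓]
141^64 ≡ 108 (mod 193)  [q = 3: ≢ 1 ✓]
Every test exponent gives a nontrivial residue, hence 141 generates the full group.

Yes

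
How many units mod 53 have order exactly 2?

1

φ(53) = 53 − 1 = 52 = 2^2 · 13.
Since (Z/53Z)^× is cyclic of order 52, the number of elements of order d is φ(d) when d | 52 and 0 otherwise.
2 | 52, and φ(2) = 2 − 1 = 1.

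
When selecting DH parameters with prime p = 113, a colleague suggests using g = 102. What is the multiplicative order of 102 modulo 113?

The order of 102 must divide φ(113) = 113 − 1 = 112 = 2^4 · 7.
Divisors of 112: 1, 2, 4, 7, 8, 14, 16, 28, 56, 112.
Compute 102^d (mod 113) for the divisors d until we hit 1:
102^1 ≡ 102
102^2 ≡ 8
102^4 ≡ 64
102^7 ≡ 18
102^8 ≡ 28
102^14 ≡ 98
102^16 ≡ 106
102^28 ≡ 112
102^56 ≡ 1
The smallest such exponent is 56, so the order of 102 is 56.

56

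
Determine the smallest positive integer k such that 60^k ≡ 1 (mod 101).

20

Since 60 ∈ (Z/101Z)^×, its order divides φ(101) = 101 − 1 = 100 = 2^2 · 5^2.
Divisors of 100: 1, 2, 4, 5, 10, 20, 25, 50, 100.
Check 60^d mod 101 for each divisor in increasing order:
60^1 ≡ 60
60^2 ≡ 65
60^4 ≡ 84
60^5 ≡ 91
60^10 ≡ 100
60^20 ≡ 1
Therefore the multiplicative order of 60 modulo 101 is 20.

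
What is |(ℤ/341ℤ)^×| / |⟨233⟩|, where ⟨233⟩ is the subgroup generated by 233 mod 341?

30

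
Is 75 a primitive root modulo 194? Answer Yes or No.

No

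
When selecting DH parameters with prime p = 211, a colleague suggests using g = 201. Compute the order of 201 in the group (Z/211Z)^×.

15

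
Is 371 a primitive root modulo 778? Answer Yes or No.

φ(778) = φ(2)·φ(389) = 1·388 = 388 = 2^2 · 97.
It suffices to check that the order of 371 is not a proper divisor of 388: compute 371^(388/q) for q ∈ {2, 97}.
371^194 ≡ 777 (mod 778)  [q = 2: ≢ 1 ✓]
371^4 ≡ 335 (mod 778)  [q = 97: ≢ 1 ✓]
Every test exponent gives a nontrivial residue, hence 371 generates the full group.

Yes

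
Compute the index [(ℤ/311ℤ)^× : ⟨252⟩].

The order of 252 must divide φ(311) = 311 − 1 = 310 = 2 · 5 · 31.
Divisors of 310: 1, 2, 5, 10, 31, 62, 155, 310.
Compute 252^d (mod 311) for the divisors d until we hit 1:
252^1 ≡ 252 (mod 311)
252^2 ≡ 60 (mod 311)
252^5 ≡ 13 (mod 311)
252^10 ≡ 169 (mod 311)
252^31 ≡ 36 (mod 311)
252^62 ≡ 52 (mod 311)
252^155 ≡ 1 (mod 311) ✓
The order of 252 is 155, so the subgroup it generates has 155 elements.
[(Z/311Z)^× : ⟨252⟩] = 310/155 = 2.

2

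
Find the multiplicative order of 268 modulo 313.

Since 268 ∈ (Z/313Z)^×, its order divides φ(313) = 313 − 1 = 312 = 2^3 · 3 · 13.
Divisors of 312: 1, 2, 3, 4, 6, 8, 12, 13, 24, 26, 39, 52, 78, 104, 156, 312.
Check 268^d mod 313 for each divisor in increasing order:
268^1 ≡ 268 (mod 313)
268^2 ≡ 147 (mod 313)
268^3 ≡ 271 (mod 313)
268^4 ≡ 12 (mod 313)
268^6 ≡ 199 (mod 313)
268^8 ≡ 144 (mod 313)
268^12 ≡ 163 (mod 313)
268^13 ≡ 177 (mod 313)
268^24 ≡ 277 (mod 313)
268^26 ≡ 29 (mod 313)
268^39 ≡ 125 (mod 313)
268^52 ≡ 215 (mod 313)
268^78 ≡ 288 (mod 313)
268^104 ≡ 214 (mod 313)
268^156 ≡ 312 (mod 313)
268^312 ≡ 1 (mod 313) ✓
So ord_313(268) = 312.

312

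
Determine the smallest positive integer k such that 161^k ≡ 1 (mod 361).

171

ord(161) | φ(361) = φ(19^2) = 19·(19−1) = 342 = 2 · 3^2 · 19.
Divisors of 342: 1, 2, 3, 6, 9, 18, 19, 38, 57, 114, 171, 342.
Check 161^d mod 361 for each divisor in increasing order:
161^1 ≡ 161 (mod 361)
161^2 ≡ 290 (mod 361)
161^3 ≡ 121 (mod 361)
161^6 ≡ 201 (mod 361)
161^9 ≡ 134 (mod 361)
161^18 ≡ 267 (mod 361)
161^19 ≡ 28 (mod 361)
161^38 ≡ 62 (mod 361)
161^57 ≡ 292 (mod 361)
161^114 ≡ 68 (mod 361)
161^171 ≡ 1 (mod 361) ✓
Hence ord(161) = 171.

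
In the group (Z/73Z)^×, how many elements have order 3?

2

φ(73) = 73 − 1 = 72 = 2^3 · 3^2.
In a cyclic group of order 72, there are φ(d) elements of order d for each divisor d of 72, and zero for non-divisors.
3 | 72, and φ(3) = 3 − 1 = 2.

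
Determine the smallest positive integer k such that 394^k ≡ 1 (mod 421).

70

ord(394) | φ(421) = 421 − 1 = 420 = 2^2 · 3 · 5 · 7.
Divisors of 420: 1, 2, 3, 4, 5, 6, 7, 10, 12, 14, 15, 20, 21, 28, 30, 35, 42, 60, 70, 84, 105, 140, 210, 420.
Check 394^d mod 421 for each divisor in increasing order:
394^1 ≡ 394 (mod 421)
394^2 ≡ 308 (mod 421)
394^3 ≡ 104 (mod 421)
394^4 ≡ 139 (mod 421)
394^5 ≡ 36 (mod 421)
394^6 ≡ 291 (mod 421)
394^7 ≡ 142 (mod 421)
394^10 ≡ 33 (mod 421)
394^12 ≡ 60 (mod 421)
394^14 ≡ 377 (mod 421)
394^15 ≡ 346 (mod 421)
394^20 ≡ 247 (mod 421)
394^21 ≡ 67 (mod 421)
394^28 ≡ 252 (mod 421)
394^30 ≡ 152 (mod 421)
394^35 ≡ 420 (mod 421)
394^42 ≡ 279 (mod 421)
394^60 ≡ 370 (mod 421)
394^70 ≡ 1 (mod 421) ✓
So ord_421(394) = 70.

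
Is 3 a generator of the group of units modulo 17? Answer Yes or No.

Yes

φ(17) = 17 − 1 = 16 = 2^4.
An element g generates (Z/17Z)^× iff g^(16/q) ≢ 1 (mod 17) for each prime q ∈ {2}.
3^8 ≡ 16 (mod 17)  [q = 2: ≢ 1 ✓]
Every test exponent gives a nontrivial residue, hence 3 generates the full group.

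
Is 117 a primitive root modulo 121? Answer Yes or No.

Yes

φ(121) = φ(11^2) = 11·(11−1) = 110 = 2 · 5 · 11.
Test 117^(110/q) mod 121 for each prime factor q of 110:
117^55 ≡ 120 (mod 121)  [q = 2: ≢ 1 ✓]
117^22 ≡ 27 (mod 121)  [q = 5: ≢ 1 ✓]
117^10 ≡ 111 (mod 121)  [q = 11: ≢ 1 ✓]
All checks pass, so 117 has order 110 and is a primitive root modulo 121.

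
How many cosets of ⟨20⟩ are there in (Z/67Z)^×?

1

By Lagrange's theorem, ord_67(20) divides φ(67) = 67 − 1 = 66 = 2 · 3 · 11.
Divisors of 66: 1, 2, 3, 6, 11, 22, 33, 66.
Test each divisor d:
20^1 ≡ 20 (mod 67)
20^2 ≡ 65 (mod 67)
20^3 ≡ 27 (mod 67)
20^6 ≡ 59 (mod 67)
20^11 ≡ 30 (mod 67)
20^22 ≡ 29 (mod 67)
20^33 ≡ 66 (mod 67)
20^66 ≡ 1 (mod 67) ✓
So ord_67(20) = 66, hence |⟨20⟩| = 66.
Index = |(Z/67Z)^×| / |⟨20⟩| = 66 / 66 = 1.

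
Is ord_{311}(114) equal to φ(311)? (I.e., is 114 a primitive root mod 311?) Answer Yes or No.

φ(311) = 311 − 1 = 310 = 2 · 5 · 31.
114 is a primitive root mod 311 iff 114^(φ(311)/q) ≢ 1 for every prime q | φ(311), i.e. q ∈ {2, 5, 31}.
114^155 ≡ 310 (mod 311)  [q = 2: ≢ 1 ✓]
114^62 ≡ 6 (mod 311)  [q = 5: ≢ 1 ✓]
114^10 ≡ 47 (mod 311)  [q = 31: ≢ 1 ✓]
All checks pass, so 114 has order 310 and is a primitive root modulo 311.

Yes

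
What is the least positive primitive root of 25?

φ(25) = φ(5^2) = 5·(5−1) = 20 = 2^2 · 5.
Test candidates g = 2, 3, … against the prime factors q ∈ {2, 5} of φ(25): g is a generator iff g^(20/q) ≢ 1 for every such q.
g = 2: 2^10 ≡ 24; 2^4 ≡ 16 — none is 1, so 2 is a primitive root.
So 2 is the smallest generator of (Z/25Z)^×.

2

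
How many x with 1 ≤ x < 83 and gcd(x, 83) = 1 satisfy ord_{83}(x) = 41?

40

φ(83) = 83 − 1 = 82 = 2 · 41.
In a cyclic group of order 82, there are φ(d) elements of order d for each divisor d of 82, and zero for non-divisors.
41 | 82, and φ(41) = 41 − 1 = 40.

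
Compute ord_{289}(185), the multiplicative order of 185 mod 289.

By Lagrange's theorem, ord_289(185) divides φ(289) = φ(17^2) = 17·(17−1) = 272 = 2^4 · 17.
Divisors of 272: 1, 2, 4, 8, 16, 17, 34, 68, 136, 272.
Check 185^d mod 289 for each divisor in increasing order:
185^1 ≡ 185
185^2 ≡ 123
185^4 ≡ 101
185^8 ≡ 86
185^16 ≡ 171
185^17 ≡ 134
185^34 ≡ 38
185^68 ≡ 288
185^136 ≡ 1
So ord_289(185) = 136.

136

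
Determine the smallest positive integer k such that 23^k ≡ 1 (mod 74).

Since 23 ∈ (Z/74Z)^×, its order divides φ(74) = φ(2)·φ(37) = 1·36 = 36 = 2^2 · 3^2.
Divisors of 36: 1, 2, 3, 4, 6, 9, 12, 18, 36.
Test each divisor d:
23^1 ≡ 23 (mod 74)
23^2 ≡ 11 (mod 74)
23^3 ≡ 31 (mod 74)
23^4 ≡ 47 (mod 74)
23^6 ≡ 73 (mod 74)
23^9 ≡ 43 (mod 74)
23^12 ≡ 1 (mod 74) ✓
Therefore the multiplicative order of 23 modulo 74 is 12.

12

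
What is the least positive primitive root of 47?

φ(47) = 47 − 1 = 46 = 2 · 23.
g is a primitive root iff g^(46/q) ≢ 1 (mod 47) for each prime q ∈ {2, 23}.
g = 2: 2^23 ≡ 1 — hits 1, so not a primitive root.
g = 3: 3^23 ≡ 1 — hits 1, so not a primitive root.
g = 4: 4^23 ≡ 1 — hits 1, so not a primitive root.
g = 5: 5^23 ≡ 46; 5^2 ≡ 25 — none is 1, so 5 is a primitive root.
So 5 is the smallest generator of (Z/47Z)^×.

5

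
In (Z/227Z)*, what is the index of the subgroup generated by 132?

2

Since 132 ∈ (Z/227Z)^×, its order divides φ(227) = 227 − 1 = 226 = 2 · 113.
Divisors of 226: 1, 2, 113, 226.
Test each divisor d:
132^1 ≡ 132 (mod 227)
132^2 ≡ 172 (mod 227)
132^113 ≡ 1 (mod 227) ✓
The order of 132 is 113, so the subgroup it generates has 113 elements.
[(Z/227Z)^× : ⟨132⟩] = 226/113 = 2.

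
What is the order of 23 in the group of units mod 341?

Since 23 ∈ (Z/341Z)^×, its order divides φ(341) = φ(11·31) = (11−1)·(31−1) = 10·30 = 300 = 2^2 · 3 · 5^2.
Divisors of 300: 1, 2, 3, 4, 5, 6, 10, 12, 15, 20, 25, 30, 50, 60, 75, 100, 150, 300.
Evaluate successive powers at the divisors of 300:
23^1 ≡ 23
23^2 ≡ 188
23^3 ≡ 232
23^4 ≡ 221
23^5 ≡ 309
23^6 ≡ 287
23^10 ≡ 1
Therefore the multiplicative order of 23 modulo 341 is 10.

10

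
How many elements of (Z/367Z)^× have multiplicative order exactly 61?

60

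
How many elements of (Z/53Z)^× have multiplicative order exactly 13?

φ(53) = 53 − 1 = 52 = 2^2 · 13.
Since (Z/53Z)^× is cyclic of order 52, the number of elements of order d is φ(d) when d | 52 and 0 otherwise.
13 | 52, and φ(13) = 13 − 1 = 12.

12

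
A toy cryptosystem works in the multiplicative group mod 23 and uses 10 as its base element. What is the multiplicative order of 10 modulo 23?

22

The order of 10 must divide φ(23) = 23 − 1 = 22 = 2 · 11.
Divisors of 22: 1, 2, 11, 22.
Compute 10^d (mod 23) for the divisors d until we hit 1:
10^1 ≡ 10 (mod 23)
10^2 ≡ 8 (mod 23)
10^11 ≡ 22 (mod 23)
10^22 ≡ 1 (mod 23) ✓
So ord_23(10) = 22.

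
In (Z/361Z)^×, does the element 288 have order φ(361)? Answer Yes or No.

φ(361) = φ(19^2) = 19·(19−1) = 342 = 2 · 3^2 · 19.
An element g generates (Z/361Z)^× iff g^(342/q) ≢ 1 (mod 361) for each prime q ∈ {2, 3, 19}.
288^171 ≡ 360 (mod 361)  [q = 2: ≢ 1 ✓]
288^114 ≡ 292 (mod 361)  [q = 3: ≢ 1 ✓]
288^18 ≡ 248 (mod 361)  [q = 19: ≢ 1 ✓]
All checks pass, so 288 has order 342 and is a primitive root modulo 361.

Yes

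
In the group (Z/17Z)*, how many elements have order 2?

1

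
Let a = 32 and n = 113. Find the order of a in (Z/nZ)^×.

28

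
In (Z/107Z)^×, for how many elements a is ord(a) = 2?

φ(107) = 107 − 1 = 106 = 2 · 53.
In a cyclic group of order 106, there are φ(d) elements of order d for each divisor d of 106, and zero for non-divisors.
2 | 106, and φ(2) = 2 − 1 = 1.

1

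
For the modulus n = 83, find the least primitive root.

2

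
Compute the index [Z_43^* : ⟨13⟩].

By Lagrange's theorem, ord_43(13) divides φ(43) = 43 − 1 = 42 = 2 · 3 · 7.
Divisors of 42: 1, 2, 3, 6, 7, 14, 21, 42.
Test each divisor d:
13^1 ≡ 13 (mod 43)
13^2 ≡ 40 (mod 43)
13^3 ≡ 4 (mod 43)
13^6 ≡ 16 (mod 43)
13^7 ≡ 36 (mod 43)
13^14 ≡ 6 (mod 43)
13^21 ≡ 1 (mod 43) ✓
So ord_43(13) = 21, hence |⟨13⟩| = 21.
The index is φ(43) / ord(13) = 42 / 21 = 2.

2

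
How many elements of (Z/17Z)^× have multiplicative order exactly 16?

φ(17) = 17 − 1 = 16 = 2^4.
(Z/17Z)^× is cyclic (|G| = 16); a cyclic group of order m has exactly φ(d) elements of each order d | m, and none otherwise.
16 = 2^4 divides 16, and φ(16) = 8.

8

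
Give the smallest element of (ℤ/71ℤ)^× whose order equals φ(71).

7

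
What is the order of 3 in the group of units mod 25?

The order of 3 must divide φ(25) = φ(5^2) = 5·(5−1) = 20 = 2^2 · 5.
Divisors of 20: 1, 2, 4, 5, 10, 20.
Evaluate successive powers at the divisors of 20:
3^1 ≡ 3 (mod 25)
3^2 ≡ 9 (mod 25)
3^4 ≡ 6 (mod 25)
3^5 ≡ 18 (mod 25)
3^10 ≡ 24 (mod 25)
3^20 ≡ 1 (mod 25) ✓
Therefore the multiplicative order of 3 modulo 25 is 20.

20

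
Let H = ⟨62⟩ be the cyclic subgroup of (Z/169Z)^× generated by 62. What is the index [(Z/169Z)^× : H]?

2

The order of 62 must divide φ(169) = φ(13^2) = 13·(13−1) = 156 = 2^2 · 3 · 13.
Divisors of 156: 1, 2, 3, 4, 6, 12, 13, 26, 39, 52, 78, 156.
Check 62^d mod 169 for each divisor in increasing order:
62^1 ≡ 62 (mod 169)
62^2 ≡ 126 (mod 169)
62^3 ≡ 38 (mod 169)
62^4 ≡ 159 (mod 169)
62^6 ≡ 92 (mod 169)
62^12 ≡ 14 (mod 169)
62^13 ≡ 23 (mod 169)
62^26 ≡ 22 (mod 169)
62^39 ≡ 168 (mod 169)
62^52 ≡ 146 (mod 169)
62^78 ≡ 1 (mod 169) ✓
The order of 62 is 78, so the subgroup it generates has 78 elements.
Index = |(Z/169Z)^×| / |⟨62⟩| = 156 / 78 = 2.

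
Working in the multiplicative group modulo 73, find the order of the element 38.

36

Since 38 ∈ (Z/73Z)^×, its order divides φ(73) = 73 − 1 = 72 = 2^3 · 3^2.
Divisors of 72: 1, 2, 3, 4, 6, 8, 9, 12, 18, 24, 36, 72.
Evaluate successive powers at the divisors of 72:
38^1 ≡ 38 (mod 73)
38^2 ≡ 57 (mod 73)
38^3 ≡ 49 (mod 73)
38^4 ≡ 37 (mod 73)
38^6 ≡ 65 (mod 73)
38^8 ≡ 55 (mod 73)
38^9 ≡ 46 (mod 73)
38^12 ≡ 64 (mod 73)
38^18 ≡ 72 (mod 73)
38^24 ≡ 8 (mod 73)
38^36 ≡ 1 (mod 73) ✓
Hence ord(38) = 36.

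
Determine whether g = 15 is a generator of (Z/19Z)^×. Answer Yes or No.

φ(19) = 19 − 1 = 18 = 2 · 3^2.
It suffices to check that the order of 15 is not a proper divisor of 18: compute 15^(18/q) for q ∈ {2, 3}.
15^9 ≡ 18 (mod 19)  [q = 2: ≢ 1 ✓]
15^6 ≡ 11 (mod 19)  [q = 3: ≢ 1 ✓]
All checks pass, so 15 has order 18 and is a primitive root modulo 19.

Yes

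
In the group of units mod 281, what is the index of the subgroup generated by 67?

7

ord(67) | φ(281) = 281 − 1 = 280 = 2^3 · 5 · 7.
Divisors of 280: 1, 2, 4, 5, 7, 8, 10, 14, 20, 28, 35, 40, 56, 70, 140, 280.
Test each divisor d:
67^1 ≡ 67 (mod 281)
67^2 ≡ 274 (mod 281)
67^4 ≡ 49 (mod 281)
67^5 ≡ 192 (mod 281)
67^7 ≡ 61 (mod 281)
67^8 ≡ 153 (mod 281)
67^10 ≡ 53 (mod 281)
67^14 ≡ 68 (mod 281)
67^20 ≡ 280 (mod 281)
67^28 ≡ 128 (mod 281)
67^35 ≡ 221 (mod 281)
67^40 ≡ 1 (mod 281) ✓
The order of 67 is 40, so the subgroup it generates has 40 elements.
[(Z/281Z)^× : ⟨67⟩] = 280/40 = 7.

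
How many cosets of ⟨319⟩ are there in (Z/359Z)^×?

1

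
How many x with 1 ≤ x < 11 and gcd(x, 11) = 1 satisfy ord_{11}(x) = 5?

4

φ(11) = 11 − 1 = 10 = 2 · 5.
Since (Z/11Z)^× is cyclic of order 10, the number of elements of order d is φ(d) when d | 10 and 0 otherwise.
5 | 10, and φ(5) = 5 − 1 = 4.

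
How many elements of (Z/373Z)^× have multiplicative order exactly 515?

φ(373) = 373 − 1 = 372 = 2^2 · 3 · 31.
(Z/373Z)^× is cyclic (|G| = 372); a cyclic group of order m has exactly φ(d) elements of each order d | m, and none otherwise.
Since 515 ∤ 372, the count is 0.

0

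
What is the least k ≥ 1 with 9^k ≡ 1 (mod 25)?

The order of 9 must divide φ(25) = φ(5^2) = 5·(5−1) = 20 = 2^2 · 5.
Divisors of 20: 1, 2, 4, 5, 10, 20.
Compute 9^d (mod 25) for the divisors d until we hit 1:
9^1 ≡ 9 (mod 25)
9^2 ≡ 6 (mod 25)
9^4 ≡ 11 (mod 25)
9^5 ≡ 24 (mod 25)
9^10 ≡ 1 (mod 25) ✓
So ord_25(9) = 10.

10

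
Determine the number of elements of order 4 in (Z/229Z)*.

2

φ(229) = 229 − 1 = 228 = 2^2 · 3 · 19.
Since (Z/229Z)^× is cyclic of order 228, the number of elements of order d is φ(d) when d | 228 and 0 otherwise.
4 = 2^2 divides 228, and φ(4) = 2.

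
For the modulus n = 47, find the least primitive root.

φ(47) = 47 − 1 = 46 = 2 · 23.
Test candidates g = 2, 3, … against the prime factors q ∈ {2, 23} of φ(47): g is a generator iff g^(46/q) ≢ 1 for every such q.
g = 2: 2^23 ≡ 1 — hits 1, so not a primitive root.
g = 3: 3^23 ≡ 1 — hits 1, so not a primitive root.
g = 4: 4^23 ≡ 1 — hits 1, so not a primitive root.
g = 5: 5^23 ≡ 46; 5^2 ≡ 25 — none is 1, so 5 is a primitive root.
Hence the least primitive root of 47 is 5.

5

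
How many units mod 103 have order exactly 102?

32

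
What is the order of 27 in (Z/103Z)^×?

34

ord(27) | φ(103) = 103 − 1 = 102 = 2 · 3 · 17.
Divisors of 102: 1, 2, 3, 6, 17, 34, 51, 102.
Test each divisor d:
27^1 ≡ 27 (mod 103)
27^2 ≡ 8 (mod 103)
27^3 ≡ 10 (mod 103)
27^6 ≡ 100 (mod 103)
27^17 ≡ 102 (mod 103)
27^34 ≡ 1 (mod 103) ✓
Hence ord(27) = 34.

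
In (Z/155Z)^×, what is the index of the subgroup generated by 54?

12

The order of 54 must divide φ(155) = φ(5·31) = (5−1)·(31−1) = 4·30 = 120 = 2^3 · 3 · 5.
Divisors of 120: 1, 2, 3, 4, 5, 6, 8, 10, 12, 15, 20, 24, 30, 40, 60, 120.
Compute 54^d (mod 155) for the divisors d until we hit 1:
54^1 ≡ 54
54^2 ≡ 126
54^3 ≡ 139
54^4 ≡ 66
54^5 ≡ 154
54^6 ≡ 101
54^8 ≡ 16
54^10 ≡ 1
So ord_155(54) = 10, hence |⟨54⟩| = 10.
The index is φ(155) / ord(54) = 120 / 10 = 12.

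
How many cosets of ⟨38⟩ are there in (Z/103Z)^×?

By Lagrange's theorem, ord_103(38) divides φ(103) = 103 − 1 = 102 = 2 · 3 · 17.
Divisors of 102: 1, 2, 3, 6, 17, 34, 51, 102.
Check 38^d mod 103 for each divisor in increasing order:
38^1 ≡ 38
38^2 ≡ 2
38^3 ≡ 76
38^6 ≡ 8
38^17 ≡ 46
38^34 ≡ 56
38^51 ≡ 1
The order of 38 is 51, so the subgroup it generates has 51 elements.
Index = |(Z/103Z)^×| / |⟨38⟩| = 102 / 51 = 2.

2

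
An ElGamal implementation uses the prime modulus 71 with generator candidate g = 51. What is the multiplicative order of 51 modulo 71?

By Lagrange's theorem, ord_71(51) divides φ(71) = 71 − 1 = 70 = 2 · 5 · 7.
Divisors of 70: 1, 2, 5, 7, 10, 14, 35, 70.
Compute 51^d (mod 71) for the divisors d until we hit 1:
51^1 ≡ 51 (mod 71)
51^2 ≡ 45 (mod 71)
51^5 ≡ 41 (mod 71)
51^7 ≡ 70 (mod 71)
51^10 ≡ 48 (mod 71)
51^14 ≡ 1 (mod 71) ✓
Therefore the multiplicative order of 51 modulo 71 is 14.

14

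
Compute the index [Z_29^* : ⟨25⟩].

By Lagrange's theorem, ord_29(25) divides φ(29) = 29 − 1 = 28 = 2^2 · 7.
Divisors of 28: 1, 2, 4, 7, 14, 28.
Check 25^d mod 29 for each divisor in increasing order:
25^1 ≡ 25
25^2 ≡ 16
25^4 ≡ 24
25^7 ≡ 1
The order of 25 is 7, so the subgroup it generates has 7 elements.
The index is φ(29) / ord(25) = 28 / 7 = 4.

4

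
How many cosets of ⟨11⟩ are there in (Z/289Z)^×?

1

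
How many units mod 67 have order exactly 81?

0

φ(67) = 67 − 1 = 66 = 2 · 3 · 11.
Since (Z/67Z)^× is cyclic of order 66, the number of elements of order d is φ(d) when d | 66 and 0 otherwise.
81 does not divide 66, so no element of (Z/67Z)^× has order 81.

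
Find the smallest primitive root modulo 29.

φ(29) = 29 − 1 = 28 = 2^2 · 7.
Test candidates g = 2, 3, … against the prime factors q ∈ {2, 7} of φ(29): g is a generator iff g^(28/q) ≢ 1 for every such q.
g = 2: 2^14 ≡ 28; 2^4 ≡ 16 — none is 1, so 2 is a primitive root.
Hence the least primitive root of 29 is 2.

2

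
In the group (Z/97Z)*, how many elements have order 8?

4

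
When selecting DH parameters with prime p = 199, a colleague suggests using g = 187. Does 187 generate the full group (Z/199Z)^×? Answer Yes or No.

No

φ(199) = 199 − 1 = 198 = 2 · 3^2 · 11.
Test 187^(198/q) mod 199 for each prime factor q of 198:
187^99 ≡ 1 (mod 199)  [q = 2: ≡ 1 ✗]
187^66 ≡ 1 (mod 199)  [q = 3: ≡ 1 ✗]
187^18 ≡ 62 (mod 199)  [q = 11: ≢ 1 ✓]
The check at q = 2 fails, so 187 generates a proper subgroup.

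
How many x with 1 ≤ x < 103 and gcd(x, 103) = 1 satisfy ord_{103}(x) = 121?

0

φ(103) = 103 − 1 = 102 = 2 · 3 · 17.
Since (Z/103Z)^× is cyclic of order 102, the number of elements of order d is φ(d) when d | 102 and 0 otherwise.
Here 102 is not a multiple of 121, so there are no elements of order 121.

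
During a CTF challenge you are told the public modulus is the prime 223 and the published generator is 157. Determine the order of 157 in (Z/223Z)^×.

74

By Lagrange's theorem, ord_223(157) divides φ(223) = 223 − 1 = 222 = 2 · 3 · 37.
Divisors of 222: 1, 2, 3, 6, 37, 74, 111, 222.
Test each divisor d:
157^1 ≡ 157
157^2 ≡ 119
157^3 ≡ 174
157^6 ≡ 171
157^37 ≡ 222
157^74 ≡ 1
Therefore the multiplicative order of 157 modulo 223 is 74.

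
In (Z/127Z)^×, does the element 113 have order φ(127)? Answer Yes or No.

No

φ(127) = 127 − 1 = 126 = 2 · 3^2 · 7.
Test 113^(126/q) mod 127 for each prime factor q of 126:
113^63 ≡ 1 (mod 127)  [q = 2: ≡ 1 ✗]
113^42 ≡ 107 (mod 127)  [q = 3: ≢ 1 ✓]
113^18 ≡ 8 (mod 127)  [q = 7: ≢ 1 ✓]
The check at q = 2 fails, so 113 generates a proper subgroup.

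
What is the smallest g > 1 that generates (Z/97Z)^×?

5

φ(97) = 97 − 1 = 96 = 2^5 · 3.
Test candidates g = 2, 3, … against the prime factors q ∈ {2, 3} of φ(97): g is a generator iff g^(96/q) ≢ 1 for every such q.
g = 2: 2^48 ≡ 1 — hits 1, so not a primitive root.
g = 3: 3^48 ≡ 1 — hits 1, so not a primitive root.
g = 4: 4^48 ≡ 1 — hits 1, so not a primitive root.
g = 5: 5^48 ≡ 96; 5^32 ≡ 35 — none is 1, so 5 is a primitive root.
So 5 is the smallest generator of (Z/97Z)^×.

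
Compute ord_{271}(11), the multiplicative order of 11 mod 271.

135

The order of 11 must divide φ(271) = 271 − 1 = 270 = 2 · 3^3 · 5.
Divisors of 270: 1, 2, 3, 5, 6, 9, 10, 15, 18, 27, 30, 45, 54, 90, 135, 270.
Evaluate successive powers at the divisors of 270:
11^1 ≡ 11
11^2 ≡ 121
11^3 ≡ 247
11^5 ≡ 77
11^6 ≡ 34
11^9 ≡ 268
11^10 ≡ 238
11^15 ≡ 169
11^18 ≡ 9
11^27 ≡ 244
11^30 ≡ 106
11^45 ≡ 28
11^54 ≡ 187
11^90 ≡ 242
11^135 ≡ 1
Therefore the multiplicative order of 11 modulo 271 is 135.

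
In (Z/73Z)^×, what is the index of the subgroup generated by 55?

8

By Lagrange's theorem, ord_73(55) divides φ(73) = 73 − 1 = 72 = 2^3 · 3^2.
Divisors of 72: 1, 2, 3, 4, 6, 8, 9, 12, 18, 24, 36, 72.
Test each divisor d:
55^1 ≡ 55
55^2 ≡ 32
55^3 ≡ 8
55^4 ≡ 2
55^6 ≡ 64
55^8 ≡ 4
55^9 ≡ 1
So ord_73(55) = 9, hence |⟨55⟩| = 9.
Index = |(Z/73Z)^×| / |⟨55⟩| = 72 / 9 = 8.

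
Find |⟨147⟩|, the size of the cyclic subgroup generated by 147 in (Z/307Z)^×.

306

By Lagrange's theorem, ord_307(147) divides φ(307) = 307 − 1 = 306 = 2 · 3^2 · 17.
Divisors of 306: 1, 2, 3, 6, 9, 17, 18, 34, 51, 102, 153, 306.
Test each divisor d:
147^1 ≡ 147
147^2 ≡ 119
147^3 ≡ 301
147^6 ≡ 36
147^9 ≡ 91
147^17 ≡ 261
147^18 ≡ 299
147^34 ≡ 274
147^51 ≡ 290
147^102 ≡ 289
147^153 ≡ 306
147^306 ≡ 1
The smallest such exponent is 306, so the order of 147 is 306.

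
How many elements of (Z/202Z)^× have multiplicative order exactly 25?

20

φ(202) = φ(2)·φ(101) = 1·100 = 100 = 2^2 · 5^2.
(Z/202Z)^× is cyclic (|G| = 100); a cyclic group of order m has exactly φ(d) elements of each order d | m, and none otherwise.
25 = 5^2 divides 100, and φ(25) = 20.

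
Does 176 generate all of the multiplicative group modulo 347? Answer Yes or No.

No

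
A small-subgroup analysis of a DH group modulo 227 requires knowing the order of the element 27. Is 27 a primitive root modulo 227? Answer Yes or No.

No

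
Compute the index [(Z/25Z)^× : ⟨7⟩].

By Lagrange's theorem, ord_25(7) divides φ(25) = φ(5^2) = 5·(5−1) = 20 = 2^2 · 5.
Divisors of 20: 1, 2, 4, 5, 10, 20.
Evaluate successive powers at the divisors of 20:
7^1 ≡ 7
7^2 ≡ 24
7^4 ≡ 1
Thus |⟨7⟩| = ord(7) = 4.
Index = |(Z/25Z)^×| / |⟨7⟩| = 20 / 4 = 5.

5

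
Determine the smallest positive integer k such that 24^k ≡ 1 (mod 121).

By Lagrange's theorem, ord_121(24) divides φ(121) = φ(11^2) = 11·(11−1) = 110 = 2 · 5 · 11.
Divisors of 110: 1, 2, 5, 10, 11, 22, 55, 110.
Test each divisor d:
24^1 ≡ 24 (mod 121)
24^2 ≡ 92 (mod 121)
24^5 ≡ 98 (mod 121)
24^10 ≡ 45 (mod 121)
24^11 ≡ 112 (mod 121)
24^22 ≡ 81 (mod 121)
24^55 ≡ 120 (mod 121)
24^110 ≡ 1 (mod 121) ✓
Hence ord(24) = 110.

110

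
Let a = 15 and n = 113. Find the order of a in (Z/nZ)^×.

The order of 15 must divide φ(113) = 113 − 1 = 112 = 2^4 · 7.
Divisors of 112: 1, 2, 4, 7, 8, 14, 16, 28, 56, 112.
Compute 15^d (mod 113) for the divisors d until we hit 1:
15^1 ≡ 15 (mod 113)
15^2 ≡ 112 (mod 113)
15^4 ≡ 1 (mod 113) ✓
Therefore the multiplicative order of 15 modulo 113 is 4.

4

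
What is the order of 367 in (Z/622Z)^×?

ord(367) | φ(622) = φ(2)·φ(311) = 1·310 = 310 = 2 · 5 · 31.
Divisors of 310: 1, 2, 5, 10, 31, 62, 155, 310.
Evaluate successive powers at the divisors of 310:
367^1 ≡ 367 (mod 622)
367^2 ≡ 337 (mod 622)
367^5 ≡ 225 (mod 622)
367^10 ≡ 243 (mod 622)
367^31 ≡ 317 (mod 622)
367^62 ≡ 347 (mod 622)
367^155 ≡ 1 (mod 622) ✓
So ord_622(367) = 155.

155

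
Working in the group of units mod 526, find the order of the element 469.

131

By Lagrange's theorem, ord_526(469) divides φ(526) = φ(2)·φ(263) = 1·262 = 262 = 2 · 131.
Divisors of 262: 1, 2, 131, 262.
Test each divisor d:
469^1 ≡ 469 (mod 526)
469^2 ≡ 93 (mod 526)
469^131 ≡ 1 (mod 526) ✓
The smallest such exponent is 131, so the order of 469 is 131.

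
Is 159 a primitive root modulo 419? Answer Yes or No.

Yes

φ(419) = 419 − 1 = 418 = 2 · 11 · 19.
An element g generates (Z/419Z)^× iff g^(418/q) ≢ 1 (mod 419) for each prime q ∈ {2, 11, 19}.
159^209 ≡ 418 (mod 419)  [q = 2: ≢ 1 ✓]
159^38 ≡ 300 (mod 419)  [q = 11: ≢ 1 ✓]
159^22 ≡ 306 (mod 419)  [q = 19: ≢ 1 ✓]
None equal 1, so ord_419(159) = 418: 159 is a primitive root.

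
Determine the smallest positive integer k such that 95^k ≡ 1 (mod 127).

The order of 95 must divide φ(127) = 127 − 1 = 126 = 2 · 3^2 · 7.
Divisors of 126: 1, 2, 3, 6, 7, 9, 14, 18, 21, 42, 63, 126.
Test each divisor d:
95^1 ≡ 95 (mod 127)
95^2 ≡ 8 (mod 127)
95^3 ≡ 125 (mod 127)
95^6 ≡ 4 (mod 127)
95^7 ≡ 126 (mod 127)
95^9 ≡ 119 (mod 127)
95^14 ≡ 1 (mod 127) ✓
Therefore the multiplicative order of 95 modulo 127 is 14.

14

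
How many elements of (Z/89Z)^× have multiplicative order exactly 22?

φ(89) = 89 − 1 = 88 = 2^3 · 11.
(Z/89Z)^× is cyclic (|G| = 88); a cyclic group of order m has exactly φ(d) elements of each order d | m, and none otherwise.
22 = 2 · 11 divides 88, and φ(22) = 10.

10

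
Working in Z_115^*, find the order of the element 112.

The order of 112 must divide φ(115) = φ(5·23) = (5−1)·(23−1) = 4·22 = 88 = 2^3 · 11.
Divisors of 88: 1, 2, 4, 8, 11, 22, 44, 88.
Check 112^d mod 115 for each divisor in increasing order:
112^1 ≡ 112 (mod 115)
112^2 ≡ 9 (mod 115)
112^4 ≡ 81 (mod 115)
112^8 ≡ 6 (mod 115)
112^11 ≡ 68 (mod 115)
112^22 ≡ 24 (mod 115)
112^44 ≡ 1 (mod 115) ✓
Hence ord(112) = 44.

44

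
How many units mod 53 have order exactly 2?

1

φ(53) = 53 − 1 = 52 = 2^2 · 13.
In a cyclic group of order 52, there are φ(d) elements of order d for each divisor d of 52, and zero for non-divisors.
2 | 52, and φ(2) = 2 − 1 = 1.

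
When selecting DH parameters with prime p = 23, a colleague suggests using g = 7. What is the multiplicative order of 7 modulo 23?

22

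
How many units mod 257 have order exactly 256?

φ(257) = 257 − 1 = 256 = 2^8.
Since (Z/257Z)^× is cyclic of order 256, the number of elements of order d is φ(d) when d | 256 and 0 otherwise.
256 = 2^8 divides 256, and φ(256) = 128.

128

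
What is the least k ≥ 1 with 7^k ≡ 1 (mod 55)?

20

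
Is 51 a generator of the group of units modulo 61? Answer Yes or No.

φ(61) = 61 − 1 = 60 = 2^2 · 3 · 5.
It suffices to check that the order of 51 is not a proper divisor of 60: compute 51^(60/q) for q ∈ {2, 3, 5}.
51^30 ≡ 60 (mod 61)  [q = 2: ≢ 1 ✓]
51^20 ≡ 13 (mod 61)  [q = 3: ≢ 1 ✓]
51^12 ≡ 58 (mod 61)  [q = 5: ≢ 1 ✓]
All checks pass, so 51 has order 60 and is a primitive root modulo 61.

Yes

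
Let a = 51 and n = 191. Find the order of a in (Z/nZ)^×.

95

ord(51) | φ(191) = 191 − 1 = 190 = 2 · 5 · 19.
Divisors of 190: 1, 2, 5, 10, 19, 38, 95, 190.
Evaluate successive powers at the divisors of 190:
51^1 ≡ 51 (mod 191)
51^2 ≡ 118 (mod 191)
51^5 ≡ 177 (mod 191)
51^10 ≡ 5 (mod 191)
51^19 ≡ 184 (mod 191)
51^38 ≡ 49 (mod 191)
51^95 ≡ 1 (mod 191) ✓
Therefore the multiplicative order of 51 modulo 191 is 95.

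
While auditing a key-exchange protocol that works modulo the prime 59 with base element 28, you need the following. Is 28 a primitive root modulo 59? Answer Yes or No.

No

φ(59) = 59 − 1 = 58 = 2 · 29.
An element g generates (Z/59Z)^× iff g^(58/q) ≢ 1 (mod 59) for each prime q ∈ {2, 29}.
28^29 ≡ 1 (mod 59)  [q = 2: ≡ 1 ✗]
28^2 ≡ 17 (mod 59)  [q = 29: ≢ 1 ✓]
28^29 ≡ 1 shows ord(28) | 29, strictly less than φ(59); not a primitive root.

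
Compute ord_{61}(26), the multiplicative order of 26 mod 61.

60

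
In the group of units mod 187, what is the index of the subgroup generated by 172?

The order of 172 must divide φ(187) = φ(11·17) = (11−1)·(17−1) = 10·16 = 160 = 2^5 · 5.
Divisors of 160: 1, 2, 4, 5, 8, 10, 16, 20, 32, 40, 80, 160.
Check 172^d mod 187 for each divisor in increasing order:
172^1 ≡ 172 (mod 187)
172^2 ≡ 38 (mod 187)
172^4 ≡ 135 (mod 187)
172^5 ≡ 32 (mod 187)
172^8 ≡ 86 (mod 187)
172^10 ≡ 89 (mod 187)
172^16 ≡ 103 (mod 187)
172^20 ≡ 67 (mod 187)
172^32 ≡ 137 (mod 187)
172^40 ≡ 1 (mod 187) ✓
The order of 172 is 40, so the subgroup it generates has 40 elements.
The index is φ(187) / ord(172) = 160 / 40 = 4.

4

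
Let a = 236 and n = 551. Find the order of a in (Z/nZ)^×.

The order of 236 must divide φ(551) = φ(19·29) = (19−1)·(29−1) = 18·28 = 504 = 2^3 · 3^2 · 7.
Divisors of 504: 1, 2, 3, 4, 6, 7, 8, 9, 12, 14, 18, 21, 24, 28, 36, 42, 56, 63, 72, 84, 126, 168, 252, 504.
Test each divisor d:
236^1 ≡ 236 (mod 551)
236^2 ≡ 45 (mod 551)
236^3 ≡ 151 (mod 551)
236^4 ≡ 372 (mod 551)
236^6 ≡ 210 (mod 551)
236^7 ≡ 521 (mod 551)
236^8 ≡ 83 (mod 551)
236^9 ≡ 303 (mod 551)
236^12 ≡ 20 (mod 551)
236^14 ≡ 349 (mod 551)
236^18 ≡ 343 (mod 551)
236^21 ≡ 550 (mod 551)
236^24 ≡ 400 (mod 551)
236^28 ≡ 30 (mod 551)
236^36 ≡ 286 (mod 551)
236^42 ≡ 1 (mod 551) ✓
The smallest such exponent is 42, so the order of 236 is 42.

42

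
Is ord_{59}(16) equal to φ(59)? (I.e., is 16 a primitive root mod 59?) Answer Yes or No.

No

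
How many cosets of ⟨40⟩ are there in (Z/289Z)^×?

ord(40) | φ(289) = φ(17^2) = 17·(17−1) = 272 = 2^4 · 17.
Divisors of 272: 1, 2, 4, 8, 16, 17, 34, 68, 136, 272.
Check 40^d mod 289 for each divisor in increasing order:
40^1 ≡ 40 (mod 289)
40^2 ≡ 155 (mod 289)
40^4 ≡ 38 (mod 289)
40^8 ≡ 288 (mod 289)
40^16 ≡ 1 (mod 289) ✓
So ord_289(40) = 16, hence |⟨40⟩| = 16.
The index is φ(289) / ord(40) = 272 / 16 = 17.

17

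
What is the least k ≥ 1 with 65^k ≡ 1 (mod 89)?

88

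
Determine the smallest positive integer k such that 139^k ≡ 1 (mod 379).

63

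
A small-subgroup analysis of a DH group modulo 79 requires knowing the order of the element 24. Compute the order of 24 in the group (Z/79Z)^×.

The order of 24 must divide φ(79) = 79 − 1 = 78 = 2 · 3 · 13.
Divisors of 78: 1, 2, 3, 6, 13, 26, 39, 78.
Check 24^d mod 79 for each divisor in increasing order:
24^1 ≡ 24
24^2 ≡ 23
24^3 ≡ 78
24^6 ≡ 1
Hence ord(24) = 6.

6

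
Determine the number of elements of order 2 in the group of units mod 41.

1

φ(41) = 41 − 1 = 40 = 2^3 · 5.
Since (Z/41Z)^× is cyclic of order 40, the number of elements of order d is φ(d) when d | 40 and 0 otherwise.
2 | 40, and φ(2) = 2 − 1 = 1.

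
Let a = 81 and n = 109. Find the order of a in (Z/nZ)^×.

27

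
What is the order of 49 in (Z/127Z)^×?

63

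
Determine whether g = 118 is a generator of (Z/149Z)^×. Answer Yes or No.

φ(149) = 149 − 1 = 148 = 2^2 · 37.
118 is a primitive root mod 149 iff 118^(φ(149)/q) ≢ 1 for every prime q | φ(149), i.e. q ∈ {2, 37}.
118^74 ≡ 1 (mod 149)  [q = 2: ≡ 1 ✗]
118^4 ≡ 19 (mod 149)  [q = 37: ≢ 1 ✓]
118^74 ≡ 1 shows ord(118) | 74, strictly less than φ(149); not a primitive root.

No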